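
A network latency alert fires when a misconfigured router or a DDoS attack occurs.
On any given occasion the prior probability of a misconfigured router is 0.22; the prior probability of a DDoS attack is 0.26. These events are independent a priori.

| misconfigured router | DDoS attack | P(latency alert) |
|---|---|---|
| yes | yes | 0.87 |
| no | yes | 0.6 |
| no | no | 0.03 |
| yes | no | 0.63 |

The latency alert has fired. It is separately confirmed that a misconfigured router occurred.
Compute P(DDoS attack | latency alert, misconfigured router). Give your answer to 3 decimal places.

Enumerate both values of DDoS attack and weight by the priors:
  P(latency alert | misconfigured router) = 0.63*0.74 + 0.87*0.26
        = 0.466200 + 0.226200 = 0.692400
Configurations with DDoS attack contribute 0.226200, so
  P(DDoS attack | latency alert, misconfigured router) = 0.226200 / 0.692400 ≈ 0.327

P(DDoS attack | latency alert, misconfigured router) ≈ 0.327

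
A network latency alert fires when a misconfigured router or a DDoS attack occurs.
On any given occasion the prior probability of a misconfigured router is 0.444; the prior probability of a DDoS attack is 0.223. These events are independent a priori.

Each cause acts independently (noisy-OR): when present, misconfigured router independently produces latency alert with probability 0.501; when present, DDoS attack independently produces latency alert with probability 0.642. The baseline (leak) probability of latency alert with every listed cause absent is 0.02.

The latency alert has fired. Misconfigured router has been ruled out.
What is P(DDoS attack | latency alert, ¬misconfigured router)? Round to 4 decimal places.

P(DDoS attack | latency alert, ¬misconfigured router) ≈ 0.9031

Under noisy-OR, P(latency alert | causes) = 1 − (1−0.02)·∏(1−qᵢ) over the active causes.
By total probability over both values of DDoS attack:
  P(latency alert | ¬misconfigured router) = 0.02*0.777 + 0.64916*0.223
        = 0.015540 + 0.144763 = 0.160303
Keeping only the DDoS attack-present terms gives 0.144763, so
  P(DDoS attack | latency alert, ¬misconfigured router) = 0.144763 / 0.160303 ≈ 0.9031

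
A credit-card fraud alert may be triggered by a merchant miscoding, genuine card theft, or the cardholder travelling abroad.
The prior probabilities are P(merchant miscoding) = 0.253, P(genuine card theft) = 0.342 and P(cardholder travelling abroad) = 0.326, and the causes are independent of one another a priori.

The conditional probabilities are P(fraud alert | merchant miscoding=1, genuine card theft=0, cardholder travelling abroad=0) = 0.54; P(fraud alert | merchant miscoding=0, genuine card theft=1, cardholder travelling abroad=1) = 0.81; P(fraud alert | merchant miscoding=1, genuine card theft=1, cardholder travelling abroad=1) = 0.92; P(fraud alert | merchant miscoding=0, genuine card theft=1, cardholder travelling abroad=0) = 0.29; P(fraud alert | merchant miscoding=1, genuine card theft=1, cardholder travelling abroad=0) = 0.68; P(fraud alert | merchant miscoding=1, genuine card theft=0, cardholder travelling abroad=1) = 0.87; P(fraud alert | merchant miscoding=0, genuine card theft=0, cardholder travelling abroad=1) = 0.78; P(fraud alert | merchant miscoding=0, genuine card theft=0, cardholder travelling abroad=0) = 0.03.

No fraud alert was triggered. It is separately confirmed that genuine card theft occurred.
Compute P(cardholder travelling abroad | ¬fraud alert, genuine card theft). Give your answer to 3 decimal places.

P(cardholder travelling abroad | ¬fraud alert, genuine card theft) ≈ 0.114

P(¬fraud alert | genuine card theft) = 0.71*0.747*0.674 + 0.19*0.747*0.326 + 0.32*0.253*0.674 + 0.08*0.253*0.326 = 0.357469 + 0.046269 + 0.054567 + 0.006598 = 0.464903
Restricting to configurations with cardholder travelling abroad present: 0.046269 + 0.006598 = 0.052867.
Hence the posterior is 0.052867/0.464903 ≈ 0.114.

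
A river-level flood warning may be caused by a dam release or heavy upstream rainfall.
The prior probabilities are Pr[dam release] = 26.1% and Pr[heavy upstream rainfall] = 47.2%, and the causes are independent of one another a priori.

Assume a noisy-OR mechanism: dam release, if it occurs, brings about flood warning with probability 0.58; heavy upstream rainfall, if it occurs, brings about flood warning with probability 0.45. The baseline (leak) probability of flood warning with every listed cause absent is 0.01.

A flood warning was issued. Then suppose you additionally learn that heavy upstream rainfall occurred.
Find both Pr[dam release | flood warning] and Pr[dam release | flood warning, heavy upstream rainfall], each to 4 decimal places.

Pr[dam release | flood warning] ≈ 0.5188; Pr[dam release | flood warning, heavy upstream rainfall] ≈ 0.3742

Under noisy-OR, P(flood warning | causes) = 1 − (1−0.01)·∏(1−qᵢ) over the active causes.
P(flood warning) = 0.01*0.739*0.528 + 0.4555*0.739*0.472 + 0.5842*0.261*0.528 + 0.77131*0.261*0.472 = 0.003902 + 0.158882 + 0.080507 + 0.095019 = 0.338310
The dam release-present share is 0.080507 + 0.095019 = 0.175526.
Hence the posterior is 0.175526/0.338310 ≈ 0.5188.

With the extra evidence:
By total probability over both values of dam release:
  P(flood warning | heavy upstream rainfall) = 0.4555×0.739 + 0.77131×0.261
        = 0.336614 + 0.201312 = 0.537926
The terms with dam release present sum to 0.201312, so
  P(dam release | flood warning, heavy upstream rainfall) = 0.201312 / 0.537926 ≈ 0.3742
This is intercausal reasoning (explaining away): once heavy upstream rainfall accounts for the flood warning, dam release becomes less likely.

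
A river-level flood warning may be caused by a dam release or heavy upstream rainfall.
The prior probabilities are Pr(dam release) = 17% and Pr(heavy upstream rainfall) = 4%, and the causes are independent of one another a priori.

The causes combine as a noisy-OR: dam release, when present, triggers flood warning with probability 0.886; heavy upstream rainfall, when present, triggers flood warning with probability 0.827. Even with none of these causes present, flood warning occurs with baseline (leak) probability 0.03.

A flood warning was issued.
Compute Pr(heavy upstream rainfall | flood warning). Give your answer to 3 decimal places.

Under noisy-OR, P(flood warning | causes) = 1 − (1−0.03)·∏(1−qᵢ) over the active causes.
For the numerator, keep only heavy upstream rainfall=true terms: 0.027629 + 0.006670 = 0.034299
Normalizer over all consistent configurations: 0.03×0.83×0.96 + 0.83219×0.83×0.04 + 0.88942×0.17×0.96 + 0.98087×0.17×0.04 = 0.203356
Posterior = 0.034299 / 0.203356 ≈ 0.169

Pr(heavy upstream rainfall | flood warning) ≈ 0.169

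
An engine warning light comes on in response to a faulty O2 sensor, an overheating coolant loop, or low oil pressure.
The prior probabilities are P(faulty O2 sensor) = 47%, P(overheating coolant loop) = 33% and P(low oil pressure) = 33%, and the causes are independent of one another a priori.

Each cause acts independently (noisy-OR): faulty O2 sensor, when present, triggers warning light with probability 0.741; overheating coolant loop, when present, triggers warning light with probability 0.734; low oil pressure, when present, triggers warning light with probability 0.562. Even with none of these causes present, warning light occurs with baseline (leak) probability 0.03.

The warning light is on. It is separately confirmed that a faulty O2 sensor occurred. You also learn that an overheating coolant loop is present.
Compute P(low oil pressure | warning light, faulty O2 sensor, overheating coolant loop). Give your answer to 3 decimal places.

P(low oil pressure | warning light, faulty O2 sensor, overheating coolant loop) ≈ 0.339

Under noisy-OR, P(warning light | causes) = 1 − (1−0.03)·∏(1−qᵢ) over the active causes.
Sum P(warning light|·) weighted by the priors over both values of low oil pressure:
  P(warning light | faulty O2 sensor, overheating coolant loop) = 0.933173×0.67 + 0.97073×0.33
        = 0.625226 + 0.320341 = 0.945567
The terms with low oil pressure present sum to 0.320341, so
  P(low oil pressure | warning light, faulty O2 sensor, overheating coolant loop) = 0.320341 / 0.945567 ≈ 0.339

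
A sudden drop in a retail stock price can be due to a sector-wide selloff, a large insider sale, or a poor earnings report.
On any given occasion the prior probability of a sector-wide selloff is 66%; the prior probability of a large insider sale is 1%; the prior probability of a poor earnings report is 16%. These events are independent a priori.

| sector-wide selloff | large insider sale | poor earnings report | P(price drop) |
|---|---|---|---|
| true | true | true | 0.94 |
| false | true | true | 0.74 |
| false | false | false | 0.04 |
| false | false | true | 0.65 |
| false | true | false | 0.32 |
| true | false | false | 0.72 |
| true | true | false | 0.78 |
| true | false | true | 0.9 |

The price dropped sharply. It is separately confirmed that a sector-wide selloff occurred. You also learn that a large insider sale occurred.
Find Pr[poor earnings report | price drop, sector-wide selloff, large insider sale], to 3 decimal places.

For the numerator, keep only poor earnings report=true terms: 0.94·0.16 = 0.150400
Normalizer over all consistent configurations: 0.78·0.84 + 0.94·0.16 = 0.805600
P(poor earnings report | price drop, sector-wide selloff, large insider sale) = 0.150400/0.805600 ≈ 0.187

Pr[poor earnings report | price drop, sector-wide selloff, large insider sale] ≈ 0.187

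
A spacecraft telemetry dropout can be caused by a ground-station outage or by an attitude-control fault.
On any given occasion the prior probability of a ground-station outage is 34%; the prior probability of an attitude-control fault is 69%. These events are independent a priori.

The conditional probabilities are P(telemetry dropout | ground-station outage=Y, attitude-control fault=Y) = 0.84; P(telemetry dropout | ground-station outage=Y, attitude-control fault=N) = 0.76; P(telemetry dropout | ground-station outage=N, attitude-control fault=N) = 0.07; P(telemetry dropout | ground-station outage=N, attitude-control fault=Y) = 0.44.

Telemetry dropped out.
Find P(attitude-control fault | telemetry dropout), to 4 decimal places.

P(telemetry dropout) = 0.07·0.66·0.31 + 0.44·0.66·0.69 + 0.76·0.34·0.31 + 0.84·0.34·0.69 = 0.014322 + 0.200376 + 0.080104 + 0.197064 = 0.491866
Of this, 0.397440 comes from 0.200376 + 0.197064 (the attitude-control fault=true cases).
P(attitude-control fault | telemetry dropout) = 0.397440 / 0.491866 ≈ 0.8080

P(attitude-control fault | telemetry dropout) ≈ 0.8080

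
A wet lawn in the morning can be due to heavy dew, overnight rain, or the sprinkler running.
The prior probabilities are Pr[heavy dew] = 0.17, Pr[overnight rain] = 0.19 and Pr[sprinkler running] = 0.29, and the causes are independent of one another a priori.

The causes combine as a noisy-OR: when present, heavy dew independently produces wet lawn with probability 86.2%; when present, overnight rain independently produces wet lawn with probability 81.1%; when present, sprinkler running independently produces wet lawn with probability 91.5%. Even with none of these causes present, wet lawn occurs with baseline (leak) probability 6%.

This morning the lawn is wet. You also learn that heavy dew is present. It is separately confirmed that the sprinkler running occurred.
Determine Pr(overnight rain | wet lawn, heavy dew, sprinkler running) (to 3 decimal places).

Pr(overnight rain | wet lawn, heavy dew, sprinkler running) ≈ 0.191

Under noisy-OR, P(wet lawn | causes) = 1 − (1−0.06)·∏(1−qᵢ) over the active causes.
P(wet lawn | heavy dew, sprinkler running) = 0.988974·0.81 + 0.997916·0.19 = 0.801069 + 0.189604 = 0.990673
The overnight rain-present share is 0.997916·0.19 = 0.189604.
P(overnight rain | wet lawn, heavy dew, sprinkler running) = 0.189604 / 0.990673 ≈ 0.191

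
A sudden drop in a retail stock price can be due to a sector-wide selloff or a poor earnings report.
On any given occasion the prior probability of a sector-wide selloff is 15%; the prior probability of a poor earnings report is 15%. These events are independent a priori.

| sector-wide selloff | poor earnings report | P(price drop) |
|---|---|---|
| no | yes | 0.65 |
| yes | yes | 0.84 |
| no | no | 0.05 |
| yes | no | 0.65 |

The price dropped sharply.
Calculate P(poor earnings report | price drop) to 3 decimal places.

P(poor earnings report | price drop) ≈ 0.461

P(price drop) = 0.05·0.85·0.85 + 0.65·0.85·0.15 + 0.65·0.15·0.85 + 0.84·0.15·0.15 = 0.036125 + 0.082875 + 0.082875 + 0.018900 = 0.220775
The poor earnings report-present share is 0.082875 + 0.018900 = 0.101775.
So P(poor earnings report | price drop) = 0.101775/0.220775 ≈ 0.461.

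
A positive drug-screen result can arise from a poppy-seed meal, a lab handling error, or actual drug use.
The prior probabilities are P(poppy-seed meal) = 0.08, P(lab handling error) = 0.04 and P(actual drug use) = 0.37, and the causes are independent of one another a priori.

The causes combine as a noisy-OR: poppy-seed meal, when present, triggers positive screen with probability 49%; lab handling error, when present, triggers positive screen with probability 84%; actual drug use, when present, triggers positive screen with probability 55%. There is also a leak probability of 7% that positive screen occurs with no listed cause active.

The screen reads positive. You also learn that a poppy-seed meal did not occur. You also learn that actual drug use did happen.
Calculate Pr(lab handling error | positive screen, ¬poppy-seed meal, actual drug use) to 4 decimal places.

Pr(lab handling error | positive screen, ¬poppy-seed meal, actual drug use) ≈ 0.0627

Under noisy-OR, P(positive screen | causes) = 1 − (1−0.07)·∏(1−qᵢ) over the active causes.
For the numerator, keep only lab handling error=true terms: 0.93304×0.04 = 0.037322
The normalizing constant is 0.5815×0.96 + 0.93304×0.04 = 0.595562
Posterior = 0.037322 / 0.595562 ≈ 0.0627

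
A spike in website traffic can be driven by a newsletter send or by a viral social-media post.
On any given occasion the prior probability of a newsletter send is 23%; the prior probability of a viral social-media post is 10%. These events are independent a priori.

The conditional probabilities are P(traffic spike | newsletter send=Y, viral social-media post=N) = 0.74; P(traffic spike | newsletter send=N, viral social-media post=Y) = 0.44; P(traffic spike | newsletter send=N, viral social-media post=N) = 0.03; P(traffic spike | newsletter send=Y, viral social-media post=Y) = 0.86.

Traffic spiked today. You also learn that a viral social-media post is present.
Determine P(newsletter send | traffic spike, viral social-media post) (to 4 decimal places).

For the numerator, keep only newsletter send=true terms: 0.86·0.23 = 0.197800
Denominator P(traffic spike | viral social-media post): 0.44·0.77 + 0.86·0.23 = 0.536600
Posterior = 0.197800 / 0.536600 ≈ 0.3686

P(newsletter send | traffic spike, viral social-media post) ≈ 0.3686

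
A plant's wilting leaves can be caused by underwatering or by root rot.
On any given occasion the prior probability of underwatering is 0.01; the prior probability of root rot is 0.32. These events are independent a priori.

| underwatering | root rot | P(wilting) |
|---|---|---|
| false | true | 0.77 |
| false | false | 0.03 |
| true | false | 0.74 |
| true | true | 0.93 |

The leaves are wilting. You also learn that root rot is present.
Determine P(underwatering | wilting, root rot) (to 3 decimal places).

P(underwatering | wilting, root rot) ≈ 0.012

P(wilting | root rot) = 0.77·0.99 + 0.93·0.01 = 0.762300 + 0.009300 = 0.771600
Restricting to configurations with underwatering present: 0.93·0.01 = 0.009300.
So P(underwatering | wilting, root rot) = 0.009300/0.771600 ≈ 0.012.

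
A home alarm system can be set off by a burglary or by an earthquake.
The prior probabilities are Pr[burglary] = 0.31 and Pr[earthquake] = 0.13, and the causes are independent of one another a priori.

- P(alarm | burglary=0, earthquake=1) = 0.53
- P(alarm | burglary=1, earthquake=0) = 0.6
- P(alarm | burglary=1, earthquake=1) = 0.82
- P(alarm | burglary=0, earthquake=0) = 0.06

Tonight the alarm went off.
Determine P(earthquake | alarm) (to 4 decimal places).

Weight on earthquake=true, given the evidence: 0.047541 + 0.033046 = 0.080587
Denominator P(alarm): 0.06×0.69×0.87 + 0.53×0.69×0.13 + 0.6×0.31×0.87 + 0.82×0.31×0.13 = 0.278425
P(earthquake | alarm) = 0.080587/0.278425 ≈ 0.2894

P(earthquake | alarm) ≈ 0.2894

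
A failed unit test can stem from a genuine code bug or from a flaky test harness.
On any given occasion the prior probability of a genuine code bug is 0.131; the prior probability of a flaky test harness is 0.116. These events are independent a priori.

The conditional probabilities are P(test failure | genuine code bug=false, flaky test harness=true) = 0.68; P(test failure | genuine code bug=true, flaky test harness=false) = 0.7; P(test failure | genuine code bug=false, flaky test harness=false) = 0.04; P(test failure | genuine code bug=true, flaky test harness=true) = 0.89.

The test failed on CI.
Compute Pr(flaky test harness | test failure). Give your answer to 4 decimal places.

Pr(flaky test harness | test failure) ≈ 0.4233

Enumerate the 4 (genuine code bug, flaky test harness) configurations and weight by the priors:
  P(test failure) = 0.04×0.869×0.884 + 0.68×0.869×0.116 + 0.7×0.131×0.884 + 0.89×0.131×0.116
        = 0.030728 + 0.068547 + 0.081063 + 0.013524 = 0.193862
Keeping only the flaky test harness-present terms gives 0.082071, so
  P(flaky test harness | test failure) = 0.082071 / 0.193862 ≈ 0.4233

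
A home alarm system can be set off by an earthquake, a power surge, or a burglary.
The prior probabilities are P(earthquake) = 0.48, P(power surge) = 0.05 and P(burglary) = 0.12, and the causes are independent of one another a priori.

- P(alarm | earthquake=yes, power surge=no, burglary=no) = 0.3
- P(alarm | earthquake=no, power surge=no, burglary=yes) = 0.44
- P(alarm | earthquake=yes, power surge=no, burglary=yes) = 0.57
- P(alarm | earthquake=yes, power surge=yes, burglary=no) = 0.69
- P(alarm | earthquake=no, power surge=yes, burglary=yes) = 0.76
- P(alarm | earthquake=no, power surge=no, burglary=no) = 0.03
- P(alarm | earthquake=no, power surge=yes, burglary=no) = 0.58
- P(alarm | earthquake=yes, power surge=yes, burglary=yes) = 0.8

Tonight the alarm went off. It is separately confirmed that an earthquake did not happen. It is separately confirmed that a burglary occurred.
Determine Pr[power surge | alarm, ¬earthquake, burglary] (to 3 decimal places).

Pr[power surge | alarm, ¬earthquake, burglary] ≈ 0.083

Sum P(alarm|·) weighted by the priors over both values of power surge:
  P(alarm | ¬earthquake, burglary) = 0.44*0.95 + 0.76*0.05
        = 0.418000 + 0.038000 = 0.456000
Configurations with power surge contribute 0.038000, so
  P(power surge | alarm, ¬earthquake, burglary) = 0.038000 / 0.456000 ≈ 0.083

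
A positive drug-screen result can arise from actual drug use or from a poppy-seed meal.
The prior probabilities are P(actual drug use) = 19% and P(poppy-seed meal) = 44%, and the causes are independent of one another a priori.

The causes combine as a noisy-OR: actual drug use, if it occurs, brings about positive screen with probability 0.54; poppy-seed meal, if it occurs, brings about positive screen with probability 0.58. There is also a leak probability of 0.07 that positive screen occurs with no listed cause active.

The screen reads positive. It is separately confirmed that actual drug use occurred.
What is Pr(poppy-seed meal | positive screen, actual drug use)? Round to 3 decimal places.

Under noisy-OR, P(positive screen | causes) = 1 − (1−0.07)·∏(1−qᵢ) over the active causes.
P(positive screen | actual drug use) = 0.5722*0.56 + 0.820324*0.44 = 0.320432 + 0.360943 = 0.681375
Restricting to configurations with poppy-seed meal present: 0.820324*0.44 = 0.360943.
P(poppy-seed meal | positive screen, actual drug use) = 0.360943 / 0.681375 ≈ 0.530

Pr(poppy-seed meal | positive screen, actual drug use) ≈ 0.530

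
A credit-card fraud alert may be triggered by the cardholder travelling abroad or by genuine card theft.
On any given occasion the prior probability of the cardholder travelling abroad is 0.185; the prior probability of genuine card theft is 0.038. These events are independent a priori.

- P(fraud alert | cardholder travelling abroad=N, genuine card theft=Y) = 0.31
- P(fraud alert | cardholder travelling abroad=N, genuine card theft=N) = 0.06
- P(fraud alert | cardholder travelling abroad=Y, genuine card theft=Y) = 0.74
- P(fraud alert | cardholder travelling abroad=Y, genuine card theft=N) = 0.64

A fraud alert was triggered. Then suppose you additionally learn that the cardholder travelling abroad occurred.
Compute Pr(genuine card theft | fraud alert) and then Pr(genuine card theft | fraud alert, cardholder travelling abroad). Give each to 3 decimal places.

Pr(genuine card theft | fraud alert) ≈ 0.084; Pr(genuine card theft | fraud alert, cardholder travelling abroad) ≈ 0.044

P(fraud alert) = 0.06×0.815×0.962 + 0.31×0.815×0.038 + 0.64×0.185×0.962 + 0.74×0.185×0.038 = 0.047042 + 0.009601 + 0.113901 + 0.005202 = 0.175746
The genuine card theft-present share is 0.009601 + 0.005202 = 0.014803.
Hence the posterior is 0.014803/0.175746 ≈ 0.084.

With the extra evidence:
P(fraud alert | cardholder travelling abroad) = 0.64*0.962 + 0.74*0.038 = 0.615680 + 0.028120 = 0.643800
Of this, 0.028120 comes from 0.74*0.038 (the genuine card theft=true cases).
P(genuine card theft | fraud alert, cardholder travelling abroad) = 0.028120 / 0.643800 ≈ 0.044
The drop from 0.084 to 0.044 is the explaining-away (discounting) effect.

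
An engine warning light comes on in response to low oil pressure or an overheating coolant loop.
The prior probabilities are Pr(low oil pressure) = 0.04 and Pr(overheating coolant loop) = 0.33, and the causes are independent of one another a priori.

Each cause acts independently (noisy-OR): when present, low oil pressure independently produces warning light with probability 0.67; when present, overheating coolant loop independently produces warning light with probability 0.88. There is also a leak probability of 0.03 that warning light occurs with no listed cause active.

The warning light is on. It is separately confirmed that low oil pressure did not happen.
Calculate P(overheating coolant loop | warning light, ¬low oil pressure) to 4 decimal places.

P(overheating coolant loop | warning light, ¬low oil pressure) ≈ 0.9355

Under noisy-OR, P(warning light | causes) = 1 − (1−0.03)·∏(1−qᵢ) over the active causes.
P(warning light | ¬low oil pressure) = 0.03·0.67 + 0.8836·0.33 = 0.020100 + 0.291588 = 0.311688
Of this, 0.291588 comes from 0.8836·0.33 (the overheating coolant loop=true cases).
P(overheating coolant loop | warning light, ¬low oil pressure) = 0.291588 / 0.311688 ≈ 0.9355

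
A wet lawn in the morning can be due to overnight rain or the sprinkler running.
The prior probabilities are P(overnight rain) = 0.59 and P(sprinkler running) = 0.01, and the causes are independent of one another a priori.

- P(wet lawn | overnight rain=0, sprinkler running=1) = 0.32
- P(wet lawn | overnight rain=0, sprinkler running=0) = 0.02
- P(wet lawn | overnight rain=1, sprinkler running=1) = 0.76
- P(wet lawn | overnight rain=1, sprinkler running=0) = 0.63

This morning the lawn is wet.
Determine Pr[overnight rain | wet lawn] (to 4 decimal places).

Pr[overnight rain | wet lawn] ≈ 0.9753

P(wet lawn) = 0.02*0.41*0.99 + 0.32*0.41*0.01 + 0.63*0.59*0.99 + 0.76*0.59*0.01 = 0.008118 + 0.001312 + 0.367983 + 0.004484 = 0.381897
Restricting to configurations with overnight rain present: 0.367983 + 0.004484 = 0.372467.
P(overnight rain | wet lawn) = 0.372467 / 0.381897 ≈ 0.9753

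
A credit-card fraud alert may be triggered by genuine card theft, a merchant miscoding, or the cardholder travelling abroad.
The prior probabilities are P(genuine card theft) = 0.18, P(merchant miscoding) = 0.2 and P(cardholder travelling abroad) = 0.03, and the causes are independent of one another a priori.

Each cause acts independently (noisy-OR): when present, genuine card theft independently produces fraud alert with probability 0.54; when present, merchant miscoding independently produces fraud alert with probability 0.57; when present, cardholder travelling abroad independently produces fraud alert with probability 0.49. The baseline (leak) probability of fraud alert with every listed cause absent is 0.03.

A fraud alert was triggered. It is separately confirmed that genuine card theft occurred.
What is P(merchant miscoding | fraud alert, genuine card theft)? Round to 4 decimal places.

P(merchant miscoding | fraud alert, genuine card theft) ≈ 0.2657

Under noisy-OR, P(fraud alert | causes) = 1 − (1−0.03)·∏(1−qᵢ) over the active causes.
Sum P(fraud alert|·) weighted by the priors over the 4 (merchant miscoding, cardholder travelling abroad) configurations:
  P(fraud alert | genuine card theft) = 0.5538*0.8*0.97 + 0.772438*0.8*0.03 + 0.808134*0.2*0.97 + 0.902148*0.2*0.03
        = 0.429749 + 0.018539 + 0.156778 + 0.005413 = 0.610479
The terms with merchant miscoding present sum to 0.162191, so
  P(merchant miscoding | fraud alert, genuine card theft) = 0.162191 / 0.610479 ≈ 0.2657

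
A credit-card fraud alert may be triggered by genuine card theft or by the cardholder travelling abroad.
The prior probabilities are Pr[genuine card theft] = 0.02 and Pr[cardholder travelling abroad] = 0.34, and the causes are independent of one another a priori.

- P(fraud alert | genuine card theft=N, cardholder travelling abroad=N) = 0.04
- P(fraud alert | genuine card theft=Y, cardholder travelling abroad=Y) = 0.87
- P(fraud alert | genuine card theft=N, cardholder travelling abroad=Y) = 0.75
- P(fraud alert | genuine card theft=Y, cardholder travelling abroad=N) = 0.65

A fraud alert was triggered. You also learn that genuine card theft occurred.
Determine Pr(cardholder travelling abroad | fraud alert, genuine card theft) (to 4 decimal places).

Pr(cardholder travelling abroad | fraud alert, genuine card theft) ≈ 0.4081

P(fraud alert | genuine card theft) = 0.65×0.66 + 0.87×0.34 = 0.429000 + 0.295800 = 0.724800
The cardholder travelling abroad-present share is 0.87×0.34 = 0.295800.
Hence the posterior is 0.295800/0.724800 ≈ 0.4081.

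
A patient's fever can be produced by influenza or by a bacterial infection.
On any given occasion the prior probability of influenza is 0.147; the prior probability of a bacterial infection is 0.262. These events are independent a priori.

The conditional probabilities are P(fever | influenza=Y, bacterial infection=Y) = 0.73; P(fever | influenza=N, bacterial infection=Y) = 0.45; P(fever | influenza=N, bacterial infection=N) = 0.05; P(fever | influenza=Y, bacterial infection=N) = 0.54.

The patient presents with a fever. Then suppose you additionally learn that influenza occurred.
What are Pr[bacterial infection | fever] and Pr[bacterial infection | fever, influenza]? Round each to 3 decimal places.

Enumerate the 4 (influenza, bacterial infection) configurations and weight by the priors:
  P(fever) = 0.05×0.853×0.738 + 0.45×0.853×0.262 + 0.54×0.147×0.738 + 0.73×0.147×0.262
        = 0.031476 + 0.100569 + 0.058582 + 0.028115 = 0.218742
Configurations with bacterial infection contribute 0.128684, so
  P(bacterial infection | fever) = 0.128684 / 0.218742 ≈ 0.588

Now condition on the additional information:
Sum P(fever|·) weighted by the priors over both values of bacterial infection:
  P(fever | influenza) = 0.54×0.738 + 0.73×0.262
        = 0.398520 + 0.191260 = 0.589780
Keeping only the bacterial infection-present terms gives 0.191260, so
  P(bacterial infection | fever, influenza) = 0.191260 / 0.589780 ≈ 0.324
The drop from 0.588 to 0.324 is the explaining-away (discounting) effect.

Pr[bacterial infection | fever] ≈ 0.588; Pr[bacterial infection | fever, influenza] ≈ 0.324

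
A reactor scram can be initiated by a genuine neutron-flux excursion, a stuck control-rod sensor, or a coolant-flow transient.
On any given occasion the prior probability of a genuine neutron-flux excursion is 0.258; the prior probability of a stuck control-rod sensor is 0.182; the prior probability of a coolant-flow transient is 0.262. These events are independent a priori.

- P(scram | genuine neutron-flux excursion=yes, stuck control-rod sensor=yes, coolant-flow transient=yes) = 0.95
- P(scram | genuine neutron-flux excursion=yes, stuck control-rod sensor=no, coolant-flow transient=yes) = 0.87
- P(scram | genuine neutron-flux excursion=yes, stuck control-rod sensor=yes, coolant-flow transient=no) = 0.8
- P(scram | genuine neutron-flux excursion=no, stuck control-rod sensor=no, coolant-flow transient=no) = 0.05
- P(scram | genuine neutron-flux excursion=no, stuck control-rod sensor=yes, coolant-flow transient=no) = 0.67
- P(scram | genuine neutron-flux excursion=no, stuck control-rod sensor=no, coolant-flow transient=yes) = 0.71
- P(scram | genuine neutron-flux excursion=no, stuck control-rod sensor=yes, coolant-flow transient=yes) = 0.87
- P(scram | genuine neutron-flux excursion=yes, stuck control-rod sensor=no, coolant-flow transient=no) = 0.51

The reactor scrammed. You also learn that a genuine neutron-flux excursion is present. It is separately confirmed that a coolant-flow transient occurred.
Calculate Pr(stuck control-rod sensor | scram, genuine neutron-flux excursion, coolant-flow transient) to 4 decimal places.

Pr(stuck control-rod sensor | scram, genuine neutron-flux excursion, coolant-flow transient) ≈ 0.1955

Sum P(scram|·) weighted by the priors over both values of stuck control-rod sensor:
  P(scram | genuine neutron-flux excursion, coolant-flow transient) = 0.87×0.818 + 0.95×0.182
        = 0.711660 + 0.172900 = 0.884560
The terms with stuck control-rod sensor present sum to 0.172900, so
  P(stuck control-rod sensor | scram, genuine neutron-flux excursion, coolant-flow transient) = 0.172900 / 0.884560 ≈ 0.1955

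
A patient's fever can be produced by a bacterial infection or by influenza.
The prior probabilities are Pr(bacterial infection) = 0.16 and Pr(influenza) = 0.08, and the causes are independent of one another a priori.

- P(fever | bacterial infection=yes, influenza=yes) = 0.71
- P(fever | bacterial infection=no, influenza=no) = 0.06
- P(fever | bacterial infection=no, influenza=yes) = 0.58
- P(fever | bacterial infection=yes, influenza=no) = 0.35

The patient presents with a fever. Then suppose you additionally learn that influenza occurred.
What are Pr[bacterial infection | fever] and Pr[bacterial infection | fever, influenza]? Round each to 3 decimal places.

By total probability over the 4 (bacterial infection, influenza) configurations:
  P(fever) = 0.06×0.84×0.92 + 0.58×0.84×0.08 + 0.35×0.16×0.92 + 0.71×0.16×0.08
        = 0.046368 + 0.038976 + 0.051520 + 0.009088 = 0.145952
Keeping only the bacterial infection-present terms gives 0.060608, so
  P(bacterial infection | fever) = 0.060608 / 0.145952 ≈ 0.415

Now condition on the additional information:
P(fever | influenza) = 0.58*0.84 + 0.71*0.16 = 0.487200 + 0.113600 = 0.600800
Of this, 0.113600 comes from 0.71*0.16 (the bacterial infection=true cases).
P(bacterial infection | fever, influenza) = 0.113600 / 0.600800 ≈ 0.189
The drop from 0.415 to 0.189 is the explaining-away (discounting) effect.

Pr[bacterial infection | fever] ≈ 0.415; Pr[bacterial infection | fever, influenza] ≈ 0.189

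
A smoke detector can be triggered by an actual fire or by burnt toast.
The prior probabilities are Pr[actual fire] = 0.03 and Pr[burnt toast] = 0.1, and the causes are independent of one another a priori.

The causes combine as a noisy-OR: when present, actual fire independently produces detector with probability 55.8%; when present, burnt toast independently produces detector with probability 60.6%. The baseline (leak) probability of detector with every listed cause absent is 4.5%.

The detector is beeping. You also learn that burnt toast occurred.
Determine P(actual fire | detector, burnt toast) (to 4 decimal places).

P(actual fire | detector, burnt toast) ≈ 0.0397

Under noisy-OR, P(detector | causes) = 1 − (1−0.045)·∏(1−qᵢ) over the active causes.
P(detector | burnt toast) = 0.62373·0.97 + 0.833689·0.03 = 0.605018 + 0.025011 = 0.630029
Of this, 0.025011 comes from 0.833689·0.03 (the actual fire=true cases).
Hence the posterior is 0.025011/0.630029 ≈ 0.0397.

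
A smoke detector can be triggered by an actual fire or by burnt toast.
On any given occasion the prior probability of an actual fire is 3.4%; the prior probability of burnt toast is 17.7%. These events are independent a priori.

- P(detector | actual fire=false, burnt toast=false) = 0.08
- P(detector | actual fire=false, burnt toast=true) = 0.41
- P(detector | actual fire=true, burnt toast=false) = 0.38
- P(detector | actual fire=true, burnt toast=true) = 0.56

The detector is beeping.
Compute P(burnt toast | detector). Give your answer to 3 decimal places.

P(burnt toast | detector) ≈ 0.497

P(detector) = 0.08·0.966·0.823 + 0.41·0.966·0.177 + 0.38·0.034·0.823 + 0.56·0.034·0.177 = 0.063601 + 0.070103 + 0.010633 + 0.003370 = 0.147707
Restricting to configurations with burnt toast present: 0.070103 + 0.003370 = 0.073473.
Hence the posterior is 0.073473/0.147707 ≈ 0.497.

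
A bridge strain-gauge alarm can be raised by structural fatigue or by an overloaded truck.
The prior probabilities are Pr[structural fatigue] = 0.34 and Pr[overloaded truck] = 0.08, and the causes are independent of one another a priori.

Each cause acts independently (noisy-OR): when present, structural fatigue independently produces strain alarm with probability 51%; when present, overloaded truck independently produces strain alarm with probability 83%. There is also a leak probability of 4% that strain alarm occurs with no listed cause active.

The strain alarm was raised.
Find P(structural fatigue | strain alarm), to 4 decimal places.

P(structural fatigue | strain alarm) ≈ 0.7358

Under noisy-OR, P(strain alarm | causes) = 1 − (1−0.04)·∏(1−qᵢ) over the active causes.
For the numerator, keep only structural fatigue=true terms: 0.165659 + 0.025025 = 0.190684
The normalizing constant is 0.04*0.66*0.92 + 0.8368*0.66*0.08 + 0.5296*0.34*0.92 + 0.920032*0.34*0.08 = 0.259155
P(structural fatigue | strain alarm) = 0.190684/0.259155 ≈ 0.7358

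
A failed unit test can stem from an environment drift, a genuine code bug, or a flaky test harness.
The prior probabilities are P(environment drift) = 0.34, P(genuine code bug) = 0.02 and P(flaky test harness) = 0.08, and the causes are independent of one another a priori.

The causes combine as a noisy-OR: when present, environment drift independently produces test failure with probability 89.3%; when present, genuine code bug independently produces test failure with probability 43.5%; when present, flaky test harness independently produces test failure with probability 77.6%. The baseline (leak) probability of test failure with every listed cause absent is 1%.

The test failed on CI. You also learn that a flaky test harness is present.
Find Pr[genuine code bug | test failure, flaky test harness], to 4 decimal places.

Pr[genuine code bug | test failure, flaky test harness] ≈ 0.0216

Under noisy-OR, P(test failure | causes) = 1 − (1−0.01)·∏(1−qᵢ) over the active causes.
Weight on genuine code bug=true, given the evidence: 0.011546 + 0.006709 = 0.018255
Normalizer over all consistent configurations: 0.77824*0.66*0.98 + 0.874706*0.66*0.02 + 0.976272*0.34*0.98 + 0.986593*0.34*0.02 = 0.846915
Posterior = 0.018255 / 0.846915 ≈ 0.0216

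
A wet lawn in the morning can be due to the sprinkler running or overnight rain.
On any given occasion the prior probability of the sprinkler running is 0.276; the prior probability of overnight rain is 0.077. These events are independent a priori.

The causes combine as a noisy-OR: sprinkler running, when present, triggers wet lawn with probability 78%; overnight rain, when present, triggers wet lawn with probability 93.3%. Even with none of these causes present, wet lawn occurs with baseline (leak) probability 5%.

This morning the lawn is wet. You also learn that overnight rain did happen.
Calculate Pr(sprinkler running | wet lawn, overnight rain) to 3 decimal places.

Pr(sprinkler running | wet lawn, overnight rain) ≈ 0.286

Under noisy-OR, P(wet lawn | causes) = 1 − (1−0.05)·∏(1−qᵢ) over the active causes.
Enumerate both values of sprinkler running and weight by the priors:
  P(wet lawn | overnight rain) = 0.93635×0.724 + 0.985997×0.276
        = 0.677917 + 0.272135 = 0.950052
Configurations with sprinkler running contribute 0.272135, so
  P(sprinkler running | wet lawn, overnight rain) = 0.272135 / 0.950052 ≈ 0.286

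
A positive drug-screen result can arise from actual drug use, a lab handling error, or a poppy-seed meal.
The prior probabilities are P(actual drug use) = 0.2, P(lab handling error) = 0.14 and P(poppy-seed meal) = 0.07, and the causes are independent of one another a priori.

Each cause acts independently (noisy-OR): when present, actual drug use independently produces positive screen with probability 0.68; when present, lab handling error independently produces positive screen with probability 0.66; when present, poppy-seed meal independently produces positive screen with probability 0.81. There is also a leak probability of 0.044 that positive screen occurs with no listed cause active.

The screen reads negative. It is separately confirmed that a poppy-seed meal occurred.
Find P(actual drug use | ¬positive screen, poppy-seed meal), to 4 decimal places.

P(actual drug use | ¬positive screen, poppy-seed meal) ≈ 0.0741

Under noisy-OR, P(positive screen | causes) = 1 − (1−0.044)·∏(1−qᵢ) over the active causes.
Enumerate the 4 (actual drug use, lab handling error) configurations and weight by the priors:
  P(¬positive screen | poppy-seed meal) = 0.18164·0.8·0.86 + 0.061758·0.8·0.14 + 0.058125·0.2·0.86 + 0.019762·0.2·0.14
        = 0.124968 + 0.006917 + 0.009998 + 0.000553 = 0.142436
Keeping only the actual drug use-present terms gives 0.010551, so
  P(actual drug use | ¬positive screen, poppy-seed meal) = 0.010551 / 0.142436 ≈ 0.0741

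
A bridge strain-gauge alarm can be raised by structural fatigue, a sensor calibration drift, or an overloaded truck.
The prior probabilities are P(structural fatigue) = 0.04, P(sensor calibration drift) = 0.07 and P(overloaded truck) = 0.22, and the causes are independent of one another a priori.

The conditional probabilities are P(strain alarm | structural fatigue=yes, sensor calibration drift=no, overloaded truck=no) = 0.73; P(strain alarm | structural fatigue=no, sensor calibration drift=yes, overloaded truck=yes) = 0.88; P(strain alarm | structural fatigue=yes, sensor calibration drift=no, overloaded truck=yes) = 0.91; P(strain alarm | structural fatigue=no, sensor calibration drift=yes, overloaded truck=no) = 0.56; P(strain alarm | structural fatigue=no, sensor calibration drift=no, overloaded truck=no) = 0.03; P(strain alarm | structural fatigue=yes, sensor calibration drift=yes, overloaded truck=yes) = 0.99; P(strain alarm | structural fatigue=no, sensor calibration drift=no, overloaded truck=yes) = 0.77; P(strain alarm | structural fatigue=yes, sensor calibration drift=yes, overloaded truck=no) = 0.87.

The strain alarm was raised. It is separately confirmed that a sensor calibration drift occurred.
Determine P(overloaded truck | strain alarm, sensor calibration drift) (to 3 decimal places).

By total probability over the 4 (structural fatigue, overloaded truck) configurations:
  P(strain alarm | sensor calibration drift) = 0.56×0.96×0.78 + 0.88×0.96×0.22 + 0.87×0.04×0.78 + 0.99×0.04×0.22
        = 0.419328 + 0.185856 + 0.027144 + 0.008712 = 0.641040
The terms with overloaded truck present sum to 0.194568, so
  P(overloaded truck | strain alarm, sensor calibration drift) = 0.194568 / 0.641040 ≈ 0.304

P(overloaded truck | strain alarm, sensor calibration drift) ≈ 0.304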